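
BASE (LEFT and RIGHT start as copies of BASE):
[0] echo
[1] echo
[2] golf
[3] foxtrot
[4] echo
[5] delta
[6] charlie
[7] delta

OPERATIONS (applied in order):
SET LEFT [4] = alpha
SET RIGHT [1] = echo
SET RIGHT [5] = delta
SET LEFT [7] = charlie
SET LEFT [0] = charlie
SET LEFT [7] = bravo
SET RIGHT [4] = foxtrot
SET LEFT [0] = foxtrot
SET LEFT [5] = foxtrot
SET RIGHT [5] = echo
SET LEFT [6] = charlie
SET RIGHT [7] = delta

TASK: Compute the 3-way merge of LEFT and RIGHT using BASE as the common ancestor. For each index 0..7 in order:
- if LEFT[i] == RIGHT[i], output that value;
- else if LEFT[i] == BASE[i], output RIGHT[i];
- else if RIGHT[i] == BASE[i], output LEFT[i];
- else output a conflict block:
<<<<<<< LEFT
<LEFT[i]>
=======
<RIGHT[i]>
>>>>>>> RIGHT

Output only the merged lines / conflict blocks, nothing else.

Answer: foxtrot
echo
golf
foxtrot
<<<<<<< LEFT
alpha
=======
foxtrot
>>>>>>> RIGHT
<<<<<<< LEFT
foxtrot
=======
echo
>>>>>>> RIGHT
charlie
bravo

Derivation:
Final LEFT:  [foxtrot, echo, golf, foxtrot, alpha, foxtrot, charlie, bravo]
Final RIGHT: [echo, echo, golf, foxtrot, foxtrot, echo, charlie, delta]
i=0: L=foxtrot, R=echo=BASE -> take LEFT -> foxtrot
i=1: L=echo R=echo -> agree -> echo
i=2: L=golf R=golf -> agree -> golf
i=3: L=foxtrot R=foxtrot -> agree -> foxtrot
i=4: BASE=echo L=alpha R=foxtrot all differ -> CONFLICT
i=5: BASE=delta L=foxtrot R=echo all differ -> CONFLICT
i=6: L=charlie R=charlie -> agree -> charlie
i=7: L=bravo, R=delta=BASE -> take LEFT -> bravo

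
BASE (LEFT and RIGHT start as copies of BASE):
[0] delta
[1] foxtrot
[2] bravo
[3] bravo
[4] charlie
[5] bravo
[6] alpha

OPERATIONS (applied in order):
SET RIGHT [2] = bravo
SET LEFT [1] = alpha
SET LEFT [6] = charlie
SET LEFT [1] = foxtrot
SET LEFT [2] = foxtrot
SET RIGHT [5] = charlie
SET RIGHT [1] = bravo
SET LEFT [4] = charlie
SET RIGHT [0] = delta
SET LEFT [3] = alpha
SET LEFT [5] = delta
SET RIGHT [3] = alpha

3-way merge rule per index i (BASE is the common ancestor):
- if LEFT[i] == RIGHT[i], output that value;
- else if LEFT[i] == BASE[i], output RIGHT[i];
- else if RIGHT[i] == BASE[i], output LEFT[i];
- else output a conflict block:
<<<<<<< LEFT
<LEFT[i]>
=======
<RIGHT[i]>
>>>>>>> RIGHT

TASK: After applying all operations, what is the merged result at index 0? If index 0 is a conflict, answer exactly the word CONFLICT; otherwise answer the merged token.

Final LEFT:  [delta, foxtrot, foxtrot, alpha, charlie, delta, charlie]
Final RIGHT: [delta, bravo, bravo, alpha, charlie, charlie, alpha]
i=0: L=delta R=delta -> agree -> delta
i=1: L=foxtrot=BASE, R=bravo -> take RIGHT -> bravo
i=2: L=foxtrot, R=bravo=BASE -> take LEFT -> foxtrot
i=3: L=alpha R=alpha -> agree -> alpha
i=4: L=charlie R=charlie -> agree -> charlie
i=5: BASE=bravo L=delta R=charlie all differ -> CONFLICT
i=6: L=charlie, R=alpha=BASE -> take LEFT -> charlie
Index 0 -> delta

Answer: delta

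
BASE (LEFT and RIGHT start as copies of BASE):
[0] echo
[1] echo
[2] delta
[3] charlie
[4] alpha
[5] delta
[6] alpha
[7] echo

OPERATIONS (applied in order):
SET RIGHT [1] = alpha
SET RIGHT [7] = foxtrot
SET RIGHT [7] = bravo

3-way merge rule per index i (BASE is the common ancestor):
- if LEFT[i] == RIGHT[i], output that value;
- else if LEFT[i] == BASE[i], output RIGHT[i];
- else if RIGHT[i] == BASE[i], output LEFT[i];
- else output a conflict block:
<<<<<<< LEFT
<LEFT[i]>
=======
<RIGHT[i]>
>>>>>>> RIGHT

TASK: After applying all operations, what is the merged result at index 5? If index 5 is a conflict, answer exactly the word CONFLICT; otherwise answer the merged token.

Answer: delta

Derivation:
Final LEFT:  [echo, echo, delta, charlie, alpha, delta, alpha, echo]
Final RIGHT: [echo, alpha, delta, charlie, alpha, delta, alpha, bravo]
i=0: L=echo R=echo -> agree -> echo
i=1: L=echo=BASE, R=alpha -> take RIGHT -> alpha
i=2: L=delta R=delta -> agree -> delta
i=3: L=charlie R=charlie -> agree -> charlie
i=4: L=alpha R=alpha -> agree -> alpha
i=5: L=delta R=delta -> agree -> delta
i=6: L=alpha R=alpha -> agree -> alpha
i=7: L=echo=BASE, R=bravo -> take RIGHT -> bravo
Index 5 -> delta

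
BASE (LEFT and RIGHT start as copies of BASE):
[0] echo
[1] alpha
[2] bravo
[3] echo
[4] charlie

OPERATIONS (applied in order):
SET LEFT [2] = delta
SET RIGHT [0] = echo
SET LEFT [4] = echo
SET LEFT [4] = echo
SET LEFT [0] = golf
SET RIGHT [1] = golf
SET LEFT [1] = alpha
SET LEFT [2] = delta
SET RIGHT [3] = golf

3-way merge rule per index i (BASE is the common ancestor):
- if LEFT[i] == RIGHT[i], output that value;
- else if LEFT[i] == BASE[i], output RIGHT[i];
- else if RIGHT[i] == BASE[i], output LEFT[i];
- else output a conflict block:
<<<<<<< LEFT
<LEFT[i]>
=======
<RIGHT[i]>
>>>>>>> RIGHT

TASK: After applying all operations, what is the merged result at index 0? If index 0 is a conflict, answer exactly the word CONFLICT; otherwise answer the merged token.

Final LEFT:  [golf, alpha, delta, echo, echo]
Final RIGHT: [echo, golf, bravo, golf, charlie]
i=0: L=golf, R=echo=BASE -> take LEFT -> golf
i=1: L=alpha=BASE, R=golf -> take RIGHT -> golf
i=2: L=delta, R=bravo=BASE -> take LEFT -> delta
i=3: L=echo=BASE, R=golf -> take RIGHT -> golf
i=4: L=echo, R=charlie=BASE -> take LEFT -> echo
Index 0 -> golf

Answer: golf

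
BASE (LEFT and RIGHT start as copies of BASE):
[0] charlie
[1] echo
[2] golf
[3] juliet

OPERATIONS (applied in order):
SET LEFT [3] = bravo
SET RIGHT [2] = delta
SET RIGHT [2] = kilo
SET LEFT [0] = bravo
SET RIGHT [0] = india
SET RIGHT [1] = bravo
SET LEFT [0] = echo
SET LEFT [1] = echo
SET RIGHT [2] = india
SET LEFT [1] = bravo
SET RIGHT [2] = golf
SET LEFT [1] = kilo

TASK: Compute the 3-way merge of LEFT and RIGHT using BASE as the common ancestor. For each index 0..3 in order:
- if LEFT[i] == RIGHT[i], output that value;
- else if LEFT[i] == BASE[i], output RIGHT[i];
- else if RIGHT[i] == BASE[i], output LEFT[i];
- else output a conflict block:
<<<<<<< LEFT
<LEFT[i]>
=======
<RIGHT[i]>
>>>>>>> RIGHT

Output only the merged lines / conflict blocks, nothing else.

Answer: <<<<<<< LEFT
echo
=======
india
>>>>>>> RIGHT
<<<<<<< LEFT
kilo
=======
bravo
>>>>>>> RIGHT
golf
bravo

Derivation:
Final LEFT:  [echo, kilo, golf, bravo]
Final RIGHT: [india, bravo, golf, juliet]
i=0: BASE=charlie L=echo R=india all differ -> CONFLICT
i=1: BASE=echo L=kilo R=bravo all differ -> CONFLICT
i=2: L=golf R=golf -> agree -> golf
i=3: L=bravo, R=juliet=BASE -> take LEFT -> bravo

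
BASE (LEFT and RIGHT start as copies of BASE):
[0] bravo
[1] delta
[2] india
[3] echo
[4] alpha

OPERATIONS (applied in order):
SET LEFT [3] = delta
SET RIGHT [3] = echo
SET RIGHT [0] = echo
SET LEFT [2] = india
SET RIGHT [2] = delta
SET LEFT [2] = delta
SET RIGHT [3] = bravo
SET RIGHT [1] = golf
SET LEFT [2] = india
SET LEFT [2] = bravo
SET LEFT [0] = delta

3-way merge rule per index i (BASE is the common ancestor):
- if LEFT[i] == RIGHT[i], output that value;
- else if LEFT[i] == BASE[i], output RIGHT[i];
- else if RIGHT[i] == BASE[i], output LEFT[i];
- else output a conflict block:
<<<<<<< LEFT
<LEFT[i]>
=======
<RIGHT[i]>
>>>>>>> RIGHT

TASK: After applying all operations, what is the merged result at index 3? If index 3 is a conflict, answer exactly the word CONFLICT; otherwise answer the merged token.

Final LEFT:  [delta, delta, bravo, delta, alpha]
Final RIGHT: [echo, golf, delta, bravo, alpha]
i=0: BASE=bravo L=delta R=echo all differ -> CONFLICT
i=1: L=delta=BASE, R=golf -> take RIGHT -> golf
i=2: BASE=india L=bravo R=delta all differ -> CONFLICT
i=3: BASE=echo L=delta R=bravo all differ -> CONFLICT
i=4: L=alpha R=alpha -> agree -> alpha
Index 3 -> CONFLICT

Answer: CONFLICT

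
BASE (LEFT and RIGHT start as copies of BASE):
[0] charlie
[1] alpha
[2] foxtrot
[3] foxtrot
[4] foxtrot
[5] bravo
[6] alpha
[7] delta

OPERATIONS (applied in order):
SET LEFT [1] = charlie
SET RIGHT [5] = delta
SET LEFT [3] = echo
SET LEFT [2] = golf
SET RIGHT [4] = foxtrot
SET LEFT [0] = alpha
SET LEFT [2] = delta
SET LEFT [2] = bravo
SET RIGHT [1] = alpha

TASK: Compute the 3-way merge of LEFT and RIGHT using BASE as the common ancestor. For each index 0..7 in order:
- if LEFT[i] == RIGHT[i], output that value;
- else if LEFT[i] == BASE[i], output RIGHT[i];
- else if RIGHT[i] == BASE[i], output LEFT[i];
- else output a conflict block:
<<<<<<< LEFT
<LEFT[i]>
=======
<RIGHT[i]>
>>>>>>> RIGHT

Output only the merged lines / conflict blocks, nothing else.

Answer: alpha
charlie
bravo
echo
foxtrot
delta
alpha
delta

Derivation:
Final LEFT:  [alpha, charlie, bravo, echo, foxtrot, bravo, alpha, delta]
Final RIGHT: [charlie, alpha, foxtrot, foxtrot, foxtrot, delta, alpha, delta]
i=0: L=alpha, R=charlie=BASE -> take LEFT -> alpha
i=1: L=charlie, R=alpha=BASE -> take LEFT -> charlie
i=2: L=bravo, R=foxtrot=BASE -> take LEFT -> bravo
i=3: L=echo, R=foxtrot=BASE -> take LEFT -> echo
i=4: L=foxtrot R=foxtrot -> agree -> foxtrot
i=5: L=bravo=BASE, R=delta -> take RIGHT -> delta
i=6: L=alpha R=alpha -> agree -> alpha
i=7: L=delta R=delta -> agree -> delta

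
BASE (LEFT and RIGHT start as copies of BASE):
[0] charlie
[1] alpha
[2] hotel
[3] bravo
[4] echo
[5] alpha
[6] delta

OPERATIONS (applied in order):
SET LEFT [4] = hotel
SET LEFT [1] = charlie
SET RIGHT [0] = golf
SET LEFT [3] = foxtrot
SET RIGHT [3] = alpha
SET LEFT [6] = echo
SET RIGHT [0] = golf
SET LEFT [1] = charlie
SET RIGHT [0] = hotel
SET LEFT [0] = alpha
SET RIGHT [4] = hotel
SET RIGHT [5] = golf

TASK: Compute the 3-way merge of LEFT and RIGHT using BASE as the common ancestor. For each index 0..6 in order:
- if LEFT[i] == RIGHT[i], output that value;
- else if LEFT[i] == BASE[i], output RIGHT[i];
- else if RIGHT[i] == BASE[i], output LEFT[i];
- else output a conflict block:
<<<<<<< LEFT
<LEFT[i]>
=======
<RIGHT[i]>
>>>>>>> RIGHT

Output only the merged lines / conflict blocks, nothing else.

Final LEFT:  [alpha, charlie, hotel, foxtrot, hotel, alpha, echo]
Final RIGHT: [hotel, alpha, hotel, alpha, hotel, golf, delta]
i=0: BASE=charlie L=alpha R=hotel all differ -> CONFLICT
i=1: L=charlie, R=alpha=BASE -> take LEFT -> charlie
i=2: L=hotel R=hotel -> agree -> hotel
i=3: BASE=bravo L=foxtrot R=alpha all differ -> CONFLICT
i=4: L=hotel R=hotel -> agree -> hotel
i=5: L=alpha=BASE, R=golf -> take RIGHT -> golf
i=6: L=echo, R=delta=BASE -> take LEFT -> echo

Answer: <<<<<<< LEFT
alpha
=======
hotel
>>>>>>> RIGHT
charlie
hotel
<<<<<<< LEFT
foxtrot
=======
alpha
>>>>>>> RIGHT
hotel
golf
echo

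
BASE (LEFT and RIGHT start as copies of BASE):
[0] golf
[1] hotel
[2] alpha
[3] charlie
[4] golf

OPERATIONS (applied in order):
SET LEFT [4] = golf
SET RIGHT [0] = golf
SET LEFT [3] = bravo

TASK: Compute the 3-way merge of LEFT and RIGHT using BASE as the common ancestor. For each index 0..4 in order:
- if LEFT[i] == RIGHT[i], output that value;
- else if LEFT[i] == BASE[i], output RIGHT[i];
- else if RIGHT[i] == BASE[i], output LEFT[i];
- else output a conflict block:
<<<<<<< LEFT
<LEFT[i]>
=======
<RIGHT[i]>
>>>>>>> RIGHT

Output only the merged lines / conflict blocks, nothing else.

Final LEFT:  [golf, hotel, alpha, bravo, golf]
Final RIGHT: [golf, hotel, alpha, charlie, golf]
i=0: L=golf R=golf -> agree -> golf
i=1: L=hotel R=hotel -> agree -> hotel
i=2: L=alpha R=alpha -> agree -> alpha
i=3: L=bravo, R=charlie=BASE -> take LEFT -> bravo
i=4: L=golf R=golf -> agree -> golf

Answer: golf
hotel
alpha
bravo
golf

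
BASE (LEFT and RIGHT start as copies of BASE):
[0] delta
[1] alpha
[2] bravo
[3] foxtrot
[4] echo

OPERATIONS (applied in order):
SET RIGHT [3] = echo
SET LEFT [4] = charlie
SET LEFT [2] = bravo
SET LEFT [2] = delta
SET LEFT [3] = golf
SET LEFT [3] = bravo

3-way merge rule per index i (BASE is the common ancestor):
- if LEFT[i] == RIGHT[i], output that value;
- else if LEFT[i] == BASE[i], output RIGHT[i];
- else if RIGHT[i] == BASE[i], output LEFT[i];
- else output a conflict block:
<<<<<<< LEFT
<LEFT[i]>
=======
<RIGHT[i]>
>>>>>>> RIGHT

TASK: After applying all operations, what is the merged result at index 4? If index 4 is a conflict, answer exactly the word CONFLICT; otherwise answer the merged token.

Final LEFT:  [delta, alpha, delta, bravo, charlie]
Final RIGHT: [delta, alpha, bravo, echo, echo]
i=0: L=delta R=delta -> agree -> delta
i=1: L=alpha R=alpha -> agree -> alpha
i=2: L=delta, R=bravo=BASE -> take LEFT -> delta
i=3: BASE=foxtrot L=bravo R=echo all differ -> CONFLICT
i=4: L=charlie, R=echo=BASE -> take LEFT -> charlie
Index 4 -> charlie

Answer: charlie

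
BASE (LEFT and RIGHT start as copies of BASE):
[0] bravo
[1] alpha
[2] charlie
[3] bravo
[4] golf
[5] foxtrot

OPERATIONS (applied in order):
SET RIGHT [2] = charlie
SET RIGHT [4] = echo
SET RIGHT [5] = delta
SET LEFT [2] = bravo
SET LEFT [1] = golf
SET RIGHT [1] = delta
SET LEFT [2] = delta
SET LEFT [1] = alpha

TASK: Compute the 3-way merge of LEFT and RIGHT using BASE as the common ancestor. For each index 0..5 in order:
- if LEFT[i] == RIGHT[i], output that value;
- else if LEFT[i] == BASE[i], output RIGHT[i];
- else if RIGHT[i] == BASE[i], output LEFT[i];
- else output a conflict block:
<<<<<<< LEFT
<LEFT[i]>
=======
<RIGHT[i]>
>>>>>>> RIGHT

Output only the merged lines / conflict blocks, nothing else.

Final LEFT:  [bravo, alpha, delta, bravo, golf, foxtrot]
Final RIGHT: [bravo, delta, charlie, bravo, echo, delta]
i=0: L=bravo R=bravo -> agree -> bravo
i=1: L=alpha=BASE, R=delta -> take RIGHT -> delta
i=2: L=delta, R=charlie=BASE -> take LEFT -> delta
i=3: L=bravo R=bravo -> agree -> bravo
i=4: L=golf=BASE, R=echo -> take RIGHT -> echo
i=5: L=foxtrot=BASE, R=delta -> take RIGHT -> delta

Answer: bravo
delta
delta
bravo
echo
delta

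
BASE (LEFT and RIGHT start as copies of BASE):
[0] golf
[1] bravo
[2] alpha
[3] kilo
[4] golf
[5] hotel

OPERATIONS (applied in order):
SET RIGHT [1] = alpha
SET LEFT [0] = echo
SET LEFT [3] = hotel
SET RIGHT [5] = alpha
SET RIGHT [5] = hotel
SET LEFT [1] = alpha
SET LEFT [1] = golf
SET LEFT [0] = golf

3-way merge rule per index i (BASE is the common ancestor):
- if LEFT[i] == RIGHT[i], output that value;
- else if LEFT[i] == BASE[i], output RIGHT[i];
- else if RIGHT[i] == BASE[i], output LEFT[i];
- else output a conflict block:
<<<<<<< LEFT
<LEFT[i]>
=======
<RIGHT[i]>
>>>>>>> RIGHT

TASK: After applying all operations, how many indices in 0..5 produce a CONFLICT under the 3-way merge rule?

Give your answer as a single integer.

Final LEFT:  [golf, golf, alpha, hotel, golf, hotel]
Final RIGHT: [golf, alpha, alpha, kilo, golf, hotel]
i=0: L=golf R=golf -> agree -> golf
i=1: BASE=bravo L=golf R=alpha all differ -> CONFLICT
i=2: L=alpha R=alpha -> agree -> alpha
i=3: L=hotel, R=kilo=BASE -> take LEFT -> hotel
i=4: L=golf R=golf -> agree -> golf
i=5: L=hotel R=hotel -> agree -> hotel
Conflict count: 1

Answer: 1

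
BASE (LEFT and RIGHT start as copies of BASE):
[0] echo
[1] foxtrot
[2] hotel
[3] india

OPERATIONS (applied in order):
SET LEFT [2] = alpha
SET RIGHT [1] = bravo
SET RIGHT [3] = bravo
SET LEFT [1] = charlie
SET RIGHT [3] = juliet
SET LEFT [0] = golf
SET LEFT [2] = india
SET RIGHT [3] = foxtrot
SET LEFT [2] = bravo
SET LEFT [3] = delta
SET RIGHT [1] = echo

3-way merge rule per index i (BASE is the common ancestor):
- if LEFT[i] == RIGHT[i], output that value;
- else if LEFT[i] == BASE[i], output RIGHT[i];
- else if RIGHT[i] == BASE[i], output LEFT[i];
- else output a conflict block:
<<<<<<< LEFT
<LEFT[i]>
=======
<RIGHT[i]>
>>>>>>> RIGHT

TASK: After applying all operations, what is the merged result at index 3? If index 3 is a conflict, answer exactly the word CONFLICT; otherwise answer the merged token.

Final LEFT:  [golf, charlie, bravo, delta]
Final RIGHT: [echo, echo, hotel, foxtrot]
i=0: L=golf, R=echo=BASE -> take LEFT -> golf
i=1: BASE=foxtrot L=charlie R=echo all differ -> CONFLICT
i=2: L=bravo, R=hotel=BASE -> take LEFT -> bravo
i=3: BASE=india L=delta R=foxtrot all differ -> CONFLICT
Index 3 -> CONFLICT

Answer: CONFLICT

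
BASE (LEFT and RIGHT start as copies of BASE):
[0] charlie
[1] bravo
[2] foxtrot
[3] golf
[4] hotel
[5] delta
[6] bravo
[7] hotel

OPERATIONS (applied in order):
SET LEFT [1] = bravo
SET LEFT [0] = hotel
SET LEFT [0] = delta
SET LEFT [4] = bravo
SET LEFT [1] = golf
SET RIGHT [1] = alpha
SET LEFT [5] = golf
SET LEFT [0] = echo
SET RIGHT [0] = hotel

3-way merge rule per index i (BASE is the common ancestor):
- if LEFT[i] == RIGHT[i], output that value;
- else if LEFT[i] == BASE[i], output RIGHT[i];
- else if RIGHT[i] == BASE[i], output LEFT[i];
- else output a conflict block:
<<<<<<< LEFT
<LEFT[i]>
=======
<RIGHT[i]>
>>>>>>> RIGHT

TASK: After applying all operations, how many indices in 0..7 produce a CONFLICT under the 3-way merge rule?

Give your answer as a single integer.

Answer: 2

Derivation:
Final LEFT:  [echo, golf, foxtrot, golf, bravo, golf, bravo, hotel]
Final RIGHT: [hotel, alpha, foxtrot, golf, hotel, delta, bravo, hotel]
i=0: BASE=charlie L=echo R=hotel all differ -> CONFLICT
i=1: BASE=bravo L=golf R=alpha all differ -> CONFLICT
i=2: L=foxtrot R=foxtrot -> agree -> foxtrot
i=3: L=golf R=golf -> agree -> golf
i=4: L=bravo, R=hotel=BASE -> take LEFT -> bravo
i=5: L=golf, R=delta=BASE -> take LEFT -> golf
i=6: L=bravo R=bravo -> agree -> bravo
i=7: L=hotel R=hotel -> agree -> hotel
Conflict count: 2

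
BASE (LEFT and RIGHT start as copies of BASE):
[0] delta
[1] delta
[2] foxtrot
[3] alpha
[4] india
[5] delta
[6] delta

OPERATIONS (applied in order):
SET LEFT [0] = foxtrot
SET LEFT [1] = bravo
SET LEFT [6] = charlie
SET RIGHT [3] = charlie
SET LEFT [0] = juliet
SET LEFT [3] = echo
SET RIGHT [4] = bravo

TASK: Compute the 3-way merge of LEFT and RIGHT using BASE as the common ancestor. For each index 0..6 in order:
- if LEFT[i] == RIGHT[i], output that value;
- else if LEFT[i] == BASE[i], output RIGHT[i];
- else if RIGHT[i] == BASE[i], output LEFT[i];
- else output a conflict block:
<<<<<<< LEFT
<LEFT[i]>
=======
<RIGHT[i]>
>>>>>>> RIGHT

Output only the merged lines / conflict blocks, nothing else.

Answer: juliet
bravo
foxtrot
<<<<<<< LEFT
echo
=======
charlie
>>>>>>> RIGHT
bravo
delta
charlie

Derivation:
Final LEFT:  [juliet, bravo, foxtrot, echo, india, delta, charlie]
Final RIGHT: [delta, delta, foxtrot, charlie, bravo, delta, delta]
i=0: L=juliet, R=delta=BASE -> take LEFT -> juliet
i=1: L=bravo, R=delta=BASE -> take LEFT -> bravo
i=2: L=foxtrot R=foxtrot -> agree -> foxtrot
i=3: BASE=alpha L=echo R=charlie all differ -> CONFLICT
i=4: L=india=BASE, R=bravo -> take RIGHT -> bravo
i=5: L=delta R=delta -> agree -> delta
i=6: L=charlie, R=delta=BASE -> take LEFT -> charlie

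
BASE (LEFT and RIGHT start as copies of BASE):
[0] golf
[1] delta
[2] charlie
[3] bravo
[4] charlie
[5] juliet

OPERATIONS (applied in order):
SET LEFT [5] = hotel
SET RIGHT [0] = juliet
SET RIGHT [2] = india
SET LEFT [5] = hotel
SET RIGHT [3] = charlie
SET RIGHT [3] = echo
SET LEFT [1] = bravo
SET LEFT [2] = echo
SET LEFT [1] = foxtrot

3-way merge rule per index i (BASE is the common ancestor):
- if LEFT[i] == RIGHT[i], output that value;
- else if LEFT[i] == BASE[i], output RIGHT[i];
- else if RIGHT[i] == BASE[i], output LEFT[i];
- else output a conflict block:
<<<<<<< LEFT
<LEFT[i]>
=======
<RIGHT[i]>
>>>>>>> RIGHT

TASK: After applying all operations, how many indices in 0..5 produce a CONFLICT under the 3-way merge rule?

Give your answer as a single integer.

Final LEFT:  [golf, foxtrot, echo, bravo, charlie, hotel]
Final RIGHT: [juliet, delta, india, echo, charlie, juliet]
i=0: L=golf=BASE, R=juliet -> take RIGHT -> juliet
i=1: L=foxtrot, R=delta=BASE -> take LEFT -> foxtrot
i=2: BASE=charlie L=echo R=india all differ -> CONFLICT
i=3: L=bravo=BASE, R=echo -> take RIGHT -> echo
i=4: L=charlie R=charlie -> agree -> charlie
i=5: L=hotel, R=juliet=BASE -> take LEFT -> hotel
Conflict count: 1

Answer: 1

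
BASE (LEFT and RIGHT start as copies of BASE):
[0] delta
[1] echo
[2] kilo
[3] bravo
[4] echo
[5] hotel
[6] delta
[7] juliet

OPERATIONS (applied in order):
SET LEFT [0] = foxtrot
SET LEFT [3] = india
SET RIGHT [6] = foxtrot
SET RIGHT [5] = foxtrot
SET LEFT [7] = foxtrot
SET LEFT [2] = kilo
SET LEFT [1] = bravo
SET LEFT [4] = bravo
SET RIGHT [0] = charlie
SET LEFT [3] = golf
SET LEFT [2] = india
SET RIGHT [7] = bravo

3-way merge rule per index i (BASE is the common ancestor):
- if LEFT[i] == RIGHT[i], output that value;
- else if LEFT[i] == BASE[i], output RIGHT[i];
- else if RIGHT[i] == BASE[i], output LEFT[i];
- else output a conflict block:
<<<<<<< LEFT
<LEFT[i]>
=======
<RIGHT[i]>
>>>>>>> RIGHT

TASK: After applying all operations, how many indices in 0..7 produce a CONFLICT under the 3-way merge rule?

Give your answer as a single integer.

Answer: 2

Derivation:
Final LEFT:  [foxtrot, bravo, india, golf, bravo, hotel, delta, foxtrot]
Final RIGHT: [charlie, echo, kilo, bravo, echo, foxtrot, foxtrot, bravo]
i=0: BASE=delta L=foxtrot R=charlie all differ -> CONFLICT
i=1: L=bravo, R=echo=BASE -> take LEFT -> bravo
i=2: L=india, R=kilo=BASE -> take LEFT -> india
i=3: L=golf, R=bravo=BASE -> take LEFT -> golf
i=4: L=bravo, R=echo=BASE -> take LEFT -> bravo
i=5: L=hotel=BASE, R=foxtrot -> take RIGHT -> foxtrot
i=6: L=delta=BASE, R=foxtrot -> take RIGHT -> foxtrot
i=7: BASE=juliet L=foxtrot R=bravo all differ -> CONFLICT
Conflict count: 2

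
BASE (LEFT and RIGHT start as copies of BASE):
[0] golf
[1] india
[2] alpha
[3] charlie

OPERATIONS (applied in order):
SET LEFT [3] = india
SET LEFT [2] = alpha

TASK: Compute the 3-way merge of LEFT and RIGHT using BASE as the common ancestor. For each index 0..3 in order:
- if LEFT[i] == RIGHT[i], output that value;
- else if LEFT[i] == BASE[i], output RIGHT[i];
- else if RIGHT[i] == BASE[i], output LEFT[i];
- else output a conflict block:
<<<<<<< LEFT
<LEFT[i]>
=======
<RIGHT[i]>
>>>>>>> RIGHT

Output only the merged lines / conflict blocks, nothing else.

Answer: golf
india
alpha
india

Derivation:
Final LEFT:  [golf, india, alpha, india]
Final RIGHT: [golf, india, alpha, charlie]
i=0: L=golf R=golf -> agree -> golf
i=1: L=india R=india -> agree -> india
i=2: L=alpha R=alpha -> agree -> alpha
i=3: L=india, R=charlie=BASE -> take LEFT -> india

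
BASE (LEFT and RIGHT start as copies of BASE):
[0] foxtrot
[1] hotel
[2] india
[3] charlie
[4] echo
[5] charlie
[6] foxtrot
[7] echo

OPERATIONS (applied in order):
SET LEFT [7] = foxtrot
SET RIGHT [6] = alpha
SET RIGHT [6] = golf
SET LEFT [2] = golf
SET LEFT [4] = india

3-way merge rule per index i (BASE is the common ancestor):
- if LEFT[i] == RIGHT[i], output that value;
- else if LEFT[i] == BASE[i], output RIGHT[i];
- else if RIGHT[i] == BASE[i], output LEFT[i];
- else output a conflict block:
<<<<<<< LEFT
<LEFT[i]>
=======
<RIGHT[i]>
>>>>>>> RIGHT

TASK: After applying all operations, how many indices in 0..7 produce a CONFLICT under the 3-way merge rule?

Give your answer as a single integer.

Answer: 0

Derivation:
Final LEFT:  [foxtrot, hotel, golf, charlie, india, charlie, foxtrot, foxtrot]
Final RIGHT: [foxtrot, hotel, india, charlie, echo, charlie, golf, echo]
i=0: L=foxtrot R=foxtrot -> agree -> foxtrot
i=1: L=hotel R=hotel -> agree -> hotel
i=2: L=golf, R=india=BASE -> take LEFT -> golf
i=3: L=charlie R=charlie -> agree -> charlie
i=4: L=india, R=echo=BASE -> take LEFT -> india
i=5: L=charlie R=charlie -> agree -> charlie
i=6: L=foxtrot=BASE, R=golf -> take RIGHT -> golf
i=7: L=foxtrot, R=echo=BASE -> take LEFT -> foxtrot
Conflict count: 0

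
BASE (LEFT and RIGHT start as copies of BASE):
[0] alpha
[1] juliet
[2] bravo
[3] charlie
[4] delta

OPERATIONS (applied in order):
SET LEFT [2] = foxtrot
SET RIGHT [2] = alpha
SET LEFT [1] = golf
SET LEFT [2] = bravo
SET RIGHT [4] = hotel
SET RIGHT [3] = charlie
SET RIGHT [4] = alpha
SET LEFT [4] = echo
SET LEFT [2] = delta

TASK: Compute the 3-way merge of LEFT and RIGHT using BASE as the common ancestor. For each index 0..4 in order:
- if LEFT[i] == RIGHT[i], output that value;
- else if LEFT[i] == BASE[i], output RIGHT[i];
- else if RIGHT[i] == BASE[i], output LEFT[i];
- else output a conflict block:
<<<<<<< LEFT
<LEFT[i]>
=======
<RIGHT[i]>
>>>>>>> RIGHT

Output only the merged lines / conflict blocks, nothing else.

Final LEFT:  [alpha, golf, delta, charlie, echo]
Final RIGHT: [alpha, juliet, alpha, charlie, alpha]
i=0: L=alpha R=alpha -> agree -> alpha
i=1: L=golf, R=juliet=BASE -> take LEFT -> golf
i=2: BASE=bravo L=delta R=alpha all differ -> CONFLICT
i=3: L=charlie R=charlie -> agree -> charlie
i=4: BASE=delta L=echo R=alpha all differ -> CONFLICT

Answer: alpha
golf
<<<<<<< LEFT
delta
=======
alpha
>>>>>>> RIGHT
charlie
<<<<<<< LEFT
echo
=======
alpha
>>>>>>> RIGHT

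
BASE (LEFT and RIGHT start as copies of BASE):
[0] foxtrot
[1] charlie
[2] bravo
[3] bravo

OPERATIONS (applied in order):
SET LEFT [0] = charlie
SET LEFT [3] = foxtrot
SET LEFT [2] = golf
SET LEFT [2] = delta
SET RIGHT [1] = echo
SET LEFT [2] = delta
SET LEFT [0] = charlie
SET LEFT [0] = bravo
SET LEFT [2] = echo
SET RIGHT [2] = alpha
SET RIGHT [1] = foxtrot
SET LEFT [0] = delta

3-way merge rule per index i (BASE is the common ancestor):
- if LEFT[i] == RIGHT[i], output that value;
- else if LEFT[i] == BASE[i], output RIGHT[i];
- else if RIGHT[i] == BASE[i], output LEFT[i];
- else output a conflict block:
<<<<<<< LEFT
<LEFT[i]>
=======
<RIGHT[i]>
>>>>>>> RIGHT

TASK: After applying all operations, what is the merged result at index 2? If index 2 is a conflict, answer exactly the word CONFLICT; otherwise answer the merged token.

Final LEFT:  [delta, charlie, echo, foxtrot]
Final RIGHT: [foxtrot, foxtrot, alpha, bravo]
i=0: L=delta, R=foxtrot=BASE -> take LEFT -> delta
i=1: L=charlie=BASE, R=foxtrot -> take RIGHT -> foxtrot
i=2: BASE=bravo L=echo R=alpha all differ -> CONFLICT
i=3: L=foxtrot, R=bravo=BASE -> take LEFT -> foxtrot
Index 2 -> CONFLICT

Answer: CONFLICT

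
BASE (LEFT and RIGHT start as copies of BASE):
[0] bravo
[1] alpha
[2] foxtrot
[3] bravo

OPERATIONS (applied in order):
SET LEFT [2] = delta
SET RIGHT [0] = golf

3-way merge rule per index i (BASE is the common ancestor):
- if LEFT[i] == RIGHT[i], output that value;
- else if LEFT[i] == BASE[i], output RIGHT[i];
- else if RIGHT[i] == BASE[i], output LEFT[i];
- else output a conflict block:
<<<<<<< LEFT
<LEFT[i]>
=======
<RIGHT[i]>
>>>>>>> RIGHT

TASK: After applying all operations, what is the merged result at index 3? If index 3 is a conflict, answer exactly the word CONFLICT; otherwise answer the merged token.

Answer: bravo

Derivation:
Final LEFT:  [bravo, alpha, delta, bravo]
Final RIGHT: [golf, alpha, foxtrot, bravo]
i=0: L=bravo=BASE, R=golf -> take RIGHT -> golf
i=1: L=alpha R=alpha -> agree -> alpha
i=2: L=delta, R=foxtrot=BASE -> take LEFT -> delta
i=3: L=bravo R=bravo -> agree -> bravo
Index 3 -> bravo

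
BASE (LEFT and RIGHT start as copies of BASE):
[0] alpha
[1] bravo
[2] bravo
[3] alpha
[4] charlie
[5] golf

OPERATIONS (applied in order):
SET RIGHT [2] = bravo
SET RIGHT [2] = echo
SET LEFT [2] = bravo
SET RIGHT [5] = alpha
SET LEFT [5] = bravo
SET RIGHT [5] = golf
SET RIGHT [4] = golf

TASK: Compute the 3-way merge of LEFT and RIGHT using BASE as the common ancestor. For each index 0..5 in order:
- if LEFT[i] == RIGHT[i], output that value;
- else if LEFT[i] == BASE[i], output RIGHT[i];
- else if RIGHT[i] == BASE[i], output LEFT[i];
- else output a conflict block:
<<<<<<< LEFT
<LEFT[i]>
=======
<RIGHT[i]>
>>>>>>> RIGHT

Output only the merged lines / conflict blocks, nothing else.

Final LEFT:  [alpha, bravo, bravo, alpha, charlie, bravo]
Final RIGHT: [alpha, bravo, echo, alpha, golf, golf]
i=0: L=alpha R=alpha -> agree -> alpha
i=1: L=bravo R=bravo -> agree -> bravo
i=2: L=bravo=BASE, R=echo -> take RIGHT -> echo
i=3: L=alpha R=alpha -> agree -> alpha
i=4: L=charlie=BASE, R=golf -> take RIGHT -> golf
i=5: L=bravo, R=golf=BASE -> take LEFT -> bravo

Answer: alpha
bravo
echo
alpha
golf
bravo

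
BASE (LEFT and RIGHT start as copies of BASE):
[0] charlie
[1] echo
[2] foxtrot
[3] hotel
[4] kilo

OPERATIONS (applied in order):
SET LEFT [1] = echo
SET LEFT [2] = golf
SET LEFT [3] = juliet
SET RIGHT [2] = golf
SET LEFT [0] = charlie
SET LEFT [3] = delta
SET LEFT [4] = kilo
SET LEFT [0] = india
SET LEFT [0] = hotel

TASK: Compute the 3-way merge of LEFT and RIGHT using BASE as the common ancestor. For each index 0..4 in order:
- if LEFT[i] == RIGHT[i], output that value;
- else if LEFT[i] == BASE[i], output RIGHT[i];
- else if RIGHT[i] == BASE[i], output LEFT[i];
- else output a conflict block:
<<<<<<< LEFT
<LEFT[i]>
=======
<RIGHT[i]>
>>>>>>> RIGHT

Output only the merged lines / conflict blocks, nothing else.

Final LEFT:  [hotel, echo, golf, delta, kilo]
Final RIGHT: [charlie, echo, golf, hotel, kilo]
i=0: L=hotel, R=charlie=BASE -> take LEFT -> hotel
i=1: L=echo R=echo -> agree -> echo
i=2: L=golf R=golf -> agree -> golf
i=3: L=delta, R=hotel=BASE -> take LEFT -> delta
i=4: L=kilo R=kilo -> agree -> kilo

Answer: hotel
echo
golf
delta
kilo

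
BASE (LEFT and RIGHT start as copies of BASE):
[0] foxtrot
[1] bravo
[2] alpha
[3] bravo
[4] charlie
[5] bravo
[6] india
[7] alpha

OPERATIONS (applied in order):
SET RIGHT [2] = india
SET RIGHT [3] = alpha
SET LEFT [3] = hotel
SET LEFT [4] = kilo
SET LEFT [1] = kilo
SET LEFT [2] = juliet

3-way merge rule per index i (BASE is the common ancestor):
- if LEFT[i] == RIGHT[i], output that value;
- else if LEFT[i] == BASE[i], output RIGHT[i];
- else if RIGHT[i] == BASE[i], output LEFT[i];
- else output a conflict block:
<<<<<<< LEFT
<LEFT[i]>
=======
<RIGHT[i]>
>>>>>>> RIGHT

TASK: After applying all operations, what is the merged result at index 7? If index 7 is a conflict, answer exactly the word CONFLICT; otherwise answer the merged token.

Final LEFT:  [foxtrot, kilo, juliet, hotel, kilo, bravo, india, alpha]
Final RIGHT: [foxtrot, bravo, india, alpha, charlie, bravo, india, alpha]
i=0: L=foxtrot R=foxtrot -> agree -> foxtrot
i=1: L=kilo, R=bravo=BASE -> take LEFT -> kilo
i=2: BASE=alpha L=juliet R=india all differ -> CONFLICT
i=3: BASE=bravo L=hotel R=alpha all differ -> CONFLICT
i=4: L=kilo, R=charlie=BASE -> take LEFT -> kilo
i=5: L=bravo R=bravo -> agree -> bravo
i=6: L=india R=india -> agree -> india
i=7: L=alpha R=alpha -> agree -> alpha
Index 7 -> alpha

Answer: alpha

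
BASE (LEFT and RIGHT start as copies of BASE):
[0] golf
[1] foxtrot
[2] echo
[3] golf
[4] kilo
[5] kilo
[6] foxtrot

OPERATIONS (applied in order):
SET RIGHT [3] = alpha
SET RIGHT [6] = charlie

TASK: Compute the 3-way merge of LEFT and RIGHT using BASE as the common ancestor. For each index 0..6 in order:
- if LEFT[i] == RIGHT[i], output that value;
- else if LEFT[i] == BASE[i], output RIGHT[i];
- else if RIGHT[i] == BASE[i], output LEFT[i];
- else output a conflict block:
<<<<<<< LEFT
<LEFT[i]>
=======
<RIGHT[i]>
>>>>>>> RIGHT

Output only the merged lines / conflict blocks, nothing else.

Final LEFT:  [golf, foxtrot, echo, golf, kilo, kilo, foxtrot]
Final RIGHT: [golf, foxtrot, echo, alpha, kilo, kilo, charlie]
i=0: L=golf R=golf -> agree -> golf
i=1: L=foxtrot R=foxtrot -> agree -> foxtrot
i=2: L=echo R=echo -> agree -> echo
i=3: L=golf=BASE, R=alpha -> take RIGHT -> alpha
i=4: L=kilo R=kilo -> agree -> kilo
i=5: L=kilo R=kilo -> agree -> kilo
i=6: L=foxtrot=BASE, R=charlie -> take RIGHT -> charlie

Answer: golf
foxtrot
echo
alpha
kilo
kilo
charlie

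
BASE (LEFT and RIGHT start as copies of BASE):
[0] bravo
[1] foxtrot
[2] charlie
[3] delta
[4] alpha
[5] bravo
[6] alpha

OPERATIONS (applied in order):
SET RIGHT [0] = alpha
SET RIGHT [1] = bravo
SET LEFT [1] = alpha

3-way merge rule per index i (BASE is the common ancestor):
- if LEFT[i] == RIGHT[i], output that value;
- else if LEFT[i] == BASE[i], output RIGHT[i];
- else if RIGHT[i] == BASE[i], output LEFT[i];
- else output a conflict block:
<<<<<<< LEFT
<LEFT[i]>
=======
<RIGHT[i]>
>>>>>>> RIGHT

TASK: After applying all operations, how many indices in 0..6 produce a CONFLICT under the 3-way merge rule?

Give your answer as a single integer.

Answer: 1

Derivation:
Final LEFT:  [bravo, alpha, charlie, delta, alpha, bravo, alpha]
Final RIGHT: [alpha, bravo, charlie, delta, alpha, bravo, alpha]
i=0: L=bravo=BASE, R=alpha -> take RIGHT -> alpha
i=1: BASE=foxtrot L=alpha R=bravo all differ -> CONFLICT
i=2: L=charlie R=charlie -> agree -> charlie
i=3: L=delta R=delta -> agree -> delta
i=4: L=alpha R=alpha -> agree -> alpha
i=5: L=bravo R=bravo -> agree -> bravo
i=6: L=alpha R=alpha -> agree -> alpha
Conflict count: 1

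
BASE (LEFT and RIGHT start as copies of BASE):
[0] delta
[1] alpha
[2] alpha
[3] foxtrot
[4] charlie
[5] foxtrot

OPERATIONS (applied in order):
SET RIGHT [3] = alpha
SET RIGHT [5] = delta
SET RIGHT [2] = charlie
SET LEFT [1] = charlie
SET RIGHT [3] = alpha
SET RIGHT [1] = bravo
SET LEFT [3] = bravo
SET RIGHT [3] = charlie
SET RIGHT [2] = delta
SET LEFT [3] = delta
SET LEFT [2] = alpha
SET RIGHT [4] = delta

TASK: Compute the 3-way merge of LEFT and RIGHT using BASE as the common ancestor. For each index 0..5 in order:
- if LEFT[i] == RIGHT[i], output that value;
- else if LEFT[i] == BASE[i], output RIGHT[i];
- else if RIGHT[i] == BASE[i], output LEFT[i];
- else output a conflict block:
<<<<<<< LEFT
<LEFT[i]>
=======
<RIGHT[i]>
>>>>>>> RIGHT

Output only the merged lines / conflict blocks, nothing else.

Final LEFT:  [delta, charlie, alpha, delta, charlie, foxtrot]
Final RIGHT: [delta, bravo, delta, charlie, delta, delta]
i=0: L=delta R=delta -> agree -> delta
i=1: BASE=alpha L=charlie R=bravo all differ -> CONFLICT
i=2: L=alpha=BASE, R=delta -> take RIGHT -> delta
i=3: BASE=foxtrot L=delta R=charlie all differ -> CONFLICT
i=4: L=charlie=BASE, R=delta -> take RIGHT -> delta
i=5: L=foxtrot=BASE, R=delta -> take RIGHT -> delta

Answer: delta
<<<<<<< LEFT
charlie
=======
bravo
>>>>>>> RIGHT
delta
<<<<<<< LEFT
delta
=======
charlie
>>>>>>> RIGHT
delta
delta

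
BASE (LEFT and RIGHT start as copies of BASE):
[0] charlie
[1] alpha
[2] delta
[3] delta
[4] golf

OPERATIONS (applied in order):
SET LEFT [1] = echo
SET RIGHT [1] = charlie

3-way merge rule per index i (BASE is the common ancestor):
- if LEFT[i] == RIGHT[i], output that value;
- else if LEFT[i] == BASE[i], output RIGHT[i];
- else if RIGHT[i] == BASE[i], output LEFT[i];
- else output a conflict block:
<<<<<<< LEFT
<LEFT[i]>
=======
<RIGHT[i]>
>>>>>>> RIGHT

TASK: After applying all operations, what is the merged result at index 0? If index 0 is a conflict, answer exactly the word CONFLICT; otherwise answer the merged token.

Answer: charlie

Derivation:
Final LEFT:  [charlie, echo, delta, delta, golf]
Final RIGHT: [charlie, charlie, delta, delta, golf]
i=0: L=charlie R=charlie -> agree -> charlie
i=1: BASE=alpha L=echo R=charlie all differ -> CONFLICT
i=2: L=delta R=delta -> agree -> delta
i=3: L=delta R=delta -> agree -> delta
i=4: L=golf R=golf -> agree -> golf
Index 0 -> charlie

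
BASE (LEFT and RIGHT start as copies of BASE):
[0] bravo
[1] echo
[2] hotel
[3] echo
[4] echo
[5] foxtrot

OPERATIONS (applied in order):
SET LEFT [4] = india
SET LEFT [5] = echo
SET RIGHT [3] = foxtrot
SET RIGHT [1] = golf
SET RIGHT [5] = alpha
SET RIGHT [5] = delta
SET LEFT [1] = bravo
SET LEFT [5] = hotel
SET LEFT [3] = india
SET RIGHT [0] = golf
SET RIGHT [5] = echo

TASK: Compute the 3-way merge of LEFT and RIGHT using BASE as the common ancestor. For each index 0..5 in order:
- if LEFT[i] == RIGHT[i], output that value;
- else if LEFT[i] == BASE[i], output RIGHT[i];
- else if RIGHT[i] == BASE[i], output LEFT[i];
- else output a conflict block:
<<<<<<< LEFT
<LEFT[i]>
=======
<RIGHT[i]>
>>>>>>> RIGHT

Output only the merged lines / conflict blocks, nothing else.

Answer: golf
<<<<<<< LEFT
bravo
=======
golf
>>>>>>> RIGHT
hotel
<<<<<<< LEFT
india
=======
foxtrot
>>>>>>> RIGHT
india
<<<<<<< LEFT
hotel
=======
echo
>>>>>>> RIGHT

Derivation:
Final LEFT:  [bravo, bravo, hotel, india, india, hotel]
Final RIGHT: [golf, golf, hotel, foxtrot, echo, echo]
i=0: L=bravo=BASE, R=golf -> take RIGHT -> golf
i=1: BASE=echo L=bravo R=golf all differ -> CONFLICT
i=2: L=hotel R=hotel -> agree -> hotel
i=3: BASE=echo L=india R=foxtrot all differ -> CONFLICT
i=4: L=india, R=echo=BASE -> take LEFT -> india
i=5: BASE=foxtrot L=hotel R=echo all differ -> CONFLICT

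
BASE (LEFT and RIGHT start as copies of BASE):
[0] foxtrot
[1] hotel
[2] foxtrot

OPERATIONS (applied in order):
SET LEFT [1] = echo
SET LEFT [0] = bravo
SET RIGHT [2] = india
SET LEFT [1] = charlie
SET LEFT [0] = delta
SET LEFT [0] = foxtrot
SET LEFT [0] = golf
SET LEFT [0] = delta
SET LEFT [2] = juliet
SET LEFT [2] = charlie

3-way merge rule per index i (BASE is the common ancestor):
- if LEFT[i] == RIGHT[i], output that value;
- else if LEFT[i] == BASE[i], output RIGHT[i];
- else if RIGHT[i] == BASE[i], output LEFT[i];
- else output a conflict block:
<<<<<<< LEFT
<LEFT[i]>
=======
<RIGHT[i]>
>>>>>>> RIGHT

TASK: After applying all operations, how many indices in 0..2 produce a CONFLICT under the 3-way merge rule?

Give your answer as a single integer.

Answer: 1

Derivation:
Final LEFT:  [delta, charlie, charlie]
Final RIGHT: [foxtrot, hotel, india]
i=0: L=delta, R=foxtrot=BASE -> take LEFT -> delta
i=1: L=charlie, R=hotel=BASE -> take LEFT -> charlie
i=2: BASE=foxtrot L=charlie R=india all differ -> CONFLICT
Conflict count: 1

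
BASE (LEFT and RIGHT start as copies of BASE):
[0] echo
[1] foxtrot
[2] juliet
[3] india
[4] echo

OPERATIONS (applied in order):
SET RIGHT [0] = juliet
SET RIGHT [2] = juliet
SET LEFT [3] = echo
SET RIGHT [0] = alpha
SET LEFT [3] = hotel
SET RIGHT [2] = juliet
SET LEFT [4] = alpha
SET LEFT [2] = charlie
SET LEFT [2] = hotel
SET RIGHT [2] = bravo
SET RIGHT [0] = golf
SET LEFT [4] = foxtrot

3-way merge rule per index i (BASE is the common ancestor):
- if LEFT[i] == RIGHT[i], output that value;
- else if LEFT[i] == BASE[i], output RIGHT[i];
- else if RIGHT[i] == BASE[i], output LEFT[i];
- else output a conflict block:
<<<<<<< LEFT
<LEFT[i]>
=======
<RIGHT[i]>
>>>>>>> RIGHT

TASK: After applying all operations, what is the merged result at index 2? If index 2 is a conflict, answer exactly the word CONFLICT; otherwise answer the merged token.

Answer: CONFLICT

Derivation:
Final LEFT:  [echo, foxtrot, hotel, hotel, foxtrot]
Final RIGHT: [golf, foxtrot, bravo, india, echo]
i=0: L=echo=BASE, R=golf -> take RIGHT -> golf
i=1: L=foxtrot R=foxtrot -> agree -> foxtrot
i=2: BASE=juliet L=hotel R=bravo all differ -> CONFLICT
i=3: L=hotel, R=india=BASE -> take LEFT -> hotel
i=4: L=foxtrot, R=echo=BASE -> take LEFT -> foxtrot
Index 2 -> CONFLICT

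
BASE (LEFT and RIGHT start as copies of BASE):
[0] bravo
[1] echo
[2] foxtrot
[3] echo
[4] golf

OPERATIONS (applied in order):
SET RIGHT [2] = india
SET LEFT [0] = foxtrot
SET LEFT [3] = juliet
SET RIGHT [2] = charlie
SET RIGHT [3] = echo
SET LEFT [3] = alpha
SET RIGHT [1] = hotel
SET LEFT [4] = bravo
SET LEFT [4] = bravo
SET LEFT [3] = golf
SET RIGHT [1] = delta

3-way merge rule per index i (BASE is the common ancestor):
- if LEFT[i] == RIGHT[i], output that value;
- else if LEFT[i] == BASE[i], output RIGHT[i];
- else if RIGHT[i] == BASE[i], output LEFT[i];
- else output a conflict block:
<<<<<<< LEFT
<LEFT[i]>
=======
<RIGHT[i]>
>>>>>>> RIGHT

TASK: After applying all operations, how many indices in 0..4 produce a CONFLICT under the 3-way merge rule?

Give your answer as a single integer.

Answer: 0

Derivation:
Final LEFT:  [foxtrot, echo, foxtrot, golf, bravo]
Final RIGHT: [bravo, delta, charlie, echo, golf]
i=0: L=foxtrot, R=bravo=BASE -> take LEFT -> foxtrot
i=1: L=echo=BASE, R=delta -> take RIGHT -> delta
i=2: L=foxtrot=BASE, R=charlie -> take RIGHT -> charlie
i=3: L=golf, R=echo=BASE -> take LEFT -> golf
i=4: L=bravo, R=golf=BASE -> take LEFT -> bravo
Conflict count: 0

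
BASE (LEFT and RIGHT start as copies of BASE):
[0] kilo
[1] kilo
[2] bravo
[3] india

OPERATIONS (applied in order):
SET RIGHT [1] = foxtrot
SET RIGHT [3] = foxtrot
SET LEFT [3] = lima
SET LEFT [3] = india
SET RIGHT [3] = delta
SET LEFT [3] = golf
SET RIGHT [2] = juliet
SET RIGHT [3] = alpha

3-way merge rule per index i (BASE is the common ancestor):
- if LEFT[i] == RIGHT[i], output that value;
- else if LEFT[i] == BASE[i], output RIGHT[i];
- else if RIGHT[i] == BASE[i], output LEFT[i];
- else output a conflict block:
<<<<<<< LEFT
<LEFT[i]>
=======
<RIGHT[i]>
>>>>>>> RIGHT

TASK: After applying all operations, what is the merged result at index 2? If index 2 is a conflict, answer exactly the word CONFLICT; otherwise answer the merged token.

Answer: juliet

Derivation:
Final LEFT:  [kilo, kilo, bravo, golf]
Final RIGHT: [kilo, foxtrot, juliet, alpha]
i=0: L=kilo R=kilo -> agree -> kilo
i=1: L=kilo=BASE, R=foxtrot -> take RIGHT -> foxtrot
i=2: L=bravo=BASE, R=juliet -> take RIGHT -> juliet
i=3: BASE=india L=golf R=alpha all differ -> CONFLICT
Index 2 -> juliet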